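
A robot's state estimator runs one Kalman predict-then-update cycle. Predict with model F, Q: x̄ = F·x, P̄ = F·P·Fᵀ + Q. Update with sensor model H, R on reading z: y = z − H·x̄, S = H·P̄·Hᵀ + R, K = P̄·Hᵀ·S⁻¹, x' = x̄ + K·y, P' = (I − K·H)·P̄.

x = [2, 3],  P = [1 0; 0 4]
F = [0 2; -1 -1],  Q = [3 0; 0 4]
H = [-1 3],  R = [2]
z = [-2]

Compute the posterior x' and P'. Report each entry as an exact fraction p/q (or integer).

x' = [83/150, -17/30]
P' = [1001/150 61/30; 61/30 5/6]

x̄ = F·x = [6, -5]
P̄ = F·P·Fᵀ + Q = [19 -8; -8 9]
y = z − H·x̄ = [19]
S = H·P̄·Hᵀ + R = [150]
K = P̄·Hᵀ·S⁻¹ = [-43/150; 7/30]
x' = x̄ + K·y = [83/150, -17/30]
P' = (I − K·H)·P̄ = [1001/150 61/30; 61/30 5/6]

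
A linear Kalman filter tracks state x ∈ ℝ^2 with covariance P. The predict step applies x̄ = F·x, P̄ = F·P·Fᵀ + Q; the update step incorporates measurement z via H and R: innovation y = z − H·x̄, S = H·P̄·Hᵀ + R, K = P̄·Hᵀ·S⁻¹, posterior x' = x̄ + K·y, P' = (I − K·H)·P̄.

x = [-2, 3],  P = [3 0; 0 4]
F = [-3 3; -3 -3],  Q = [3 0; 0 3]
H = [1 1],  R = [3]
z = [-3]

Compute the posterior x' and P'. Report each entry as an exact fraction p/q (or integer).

x̄ = F·x = [15, -3]
P̄ = F·P·Fᵀ + Q = [66 -9; -9 66]
y = z − H·x̄ = [-15]
S = H·P̄·Hᵀ + R = [117]
K = P̄·Hᵀ·S⁻¹ = [19/39; 19/39]
x' = x̄ + K·y = [100/13, -134/13]
P' = (I − K·H)·P̄ = [497/13 -478/13; -478/13 497/13]

x' = [100/13, -134/13]
P' = [497/13 -478/13; -478/13 497/13]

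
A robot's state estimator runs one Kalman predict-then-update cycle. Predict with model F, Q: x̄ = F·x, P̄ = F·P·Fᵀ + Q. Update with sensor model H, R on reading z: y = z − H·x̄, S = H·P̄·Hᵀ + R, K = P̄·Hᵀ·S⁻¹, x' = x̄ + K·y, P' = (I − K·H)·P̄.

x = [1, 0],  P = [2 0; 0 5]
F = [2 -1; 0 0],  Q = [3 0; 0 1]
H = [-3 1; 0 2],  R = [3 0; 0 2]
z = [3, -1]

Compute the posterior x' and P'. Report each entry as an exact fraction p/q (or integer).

x' = [-230/221, -69/221]
P' = [80/221 24/221; 24/221 147/442]

x̄ = F·x = [2, 0]
P̄ = F·P·Fᵀ + Q = [16 0; 0 1]
y = z − H·x̄ = [9, -1]
S = H·P̄·Hᵀ + R = [148 2; 2 6]
K = P̄·Hᵀ·S⁻¹ = [-72/221 24/221; 1/442 147/442]
x' = x̄ + K·y = [-230/221, -69/221]
P' = (I − K·H)·P̄ = [80/221 24/221; 24/221 147/442]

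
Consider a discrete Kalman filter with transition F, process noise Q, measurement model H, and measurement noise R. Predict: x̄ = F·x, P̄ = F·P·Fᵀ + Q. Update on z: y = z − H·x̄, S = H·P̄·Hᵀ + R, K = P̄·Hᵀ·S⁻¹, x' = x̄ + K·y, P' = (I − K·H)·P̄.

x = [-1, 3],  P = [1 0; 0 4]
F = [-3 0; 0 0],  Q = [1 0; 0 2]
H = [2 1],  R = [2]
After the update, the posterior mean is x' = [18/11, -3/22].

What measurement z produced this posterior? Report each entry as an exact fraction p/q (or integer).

z = [3]

x̄ = F·x = [3, 0]
P̄ = F·P·Fᵀ + Q = [10 0; 0 2]
S = H·P̄·Hᵀ + R = [44]
K = P̄·Hᵀ·S⁻¹ = [5/11; 1/22]
x' − x̄ = [-15/11, -3/22] = K·y
y = (KᵀK)⁻¹·Kᵀ·(x' − x̄) = [-3]
z = y + H·x̄ = [-3] + [6] = [3]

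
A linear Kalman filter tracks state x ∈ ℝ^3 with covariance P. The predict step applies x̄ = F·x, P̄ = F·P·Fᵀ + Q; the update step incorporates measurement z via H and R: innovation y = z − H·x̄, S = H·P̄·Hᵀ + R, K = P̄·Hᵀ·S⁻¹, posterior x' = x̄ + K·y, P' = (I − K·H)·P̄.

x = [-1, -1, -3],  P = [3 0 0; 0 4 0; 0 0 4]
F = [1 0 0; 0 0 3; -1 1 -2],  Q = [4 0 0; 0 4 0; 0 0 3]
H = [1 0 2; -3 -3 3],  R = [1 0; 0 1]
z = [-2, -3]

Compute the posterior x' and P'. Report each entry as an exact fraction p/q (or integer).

x' = [565/1966, -435/983, -8971/7864]
P' = [13971/3932 -5052/983 -3187/1966; -5052/983 7640/983 2532/983; -3187/1966 2532/983 7657/7864]

x̄ = F·x = [-1, -9, 6]
P̄ = F·P·Fᵀ + Q = [7 0 -3; 0 40 -24; -3 -24 26]
y = z − H·x̄ = [-13, -51]
S = H·P̄·Hᵀ + R = [100 288; 288 1144]
K = P̄·Hᵀ·S⁻¹ = [1223/3932 -411/3932; 12/983 -168/983; 1283/3932 447/7864]
x' = x̄ + K·y = [565/1966, -435/983, -8971/7864]
P' = (I − K·H)·P̄ = [13971/3932 -5052/983 -3187/1966; -5052/983 7640/983 2532/983; -3187/1966 2532/983 7657/7864]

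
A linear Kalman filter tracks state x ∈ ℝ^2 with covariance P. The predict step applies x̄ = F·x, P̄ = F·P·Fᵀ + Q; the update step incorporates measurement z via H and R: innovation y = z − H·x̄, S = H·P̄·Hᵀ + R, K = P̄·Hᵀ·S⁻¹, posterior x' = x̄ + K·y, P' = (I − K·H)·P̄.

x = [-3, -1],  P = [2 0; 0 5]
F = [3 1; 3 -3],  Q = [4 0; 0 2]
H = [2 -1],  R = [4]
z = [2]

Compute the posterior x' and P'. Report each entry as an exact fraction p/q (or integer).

x̄ = F·x = [-10, -6]
P̄ = F·P·Fᵀ + Q = [27 3; 3 65]
y = z − H·x̄ = [16]
S = H·P̄·Hᵀ + R = [165]
K = P̄·Hᵀ·S⁻¹ = [17/55; -59/165]
x' = x̄ + K·y = [-278/55, -1934/165]
P' = (I − K·H)·P̄ = [618/55 1168/55; 1168/55 7244/165]

x' = [-278/55, -1934/165]
P' = [618/55 1168/55; 1168/55 7244/165]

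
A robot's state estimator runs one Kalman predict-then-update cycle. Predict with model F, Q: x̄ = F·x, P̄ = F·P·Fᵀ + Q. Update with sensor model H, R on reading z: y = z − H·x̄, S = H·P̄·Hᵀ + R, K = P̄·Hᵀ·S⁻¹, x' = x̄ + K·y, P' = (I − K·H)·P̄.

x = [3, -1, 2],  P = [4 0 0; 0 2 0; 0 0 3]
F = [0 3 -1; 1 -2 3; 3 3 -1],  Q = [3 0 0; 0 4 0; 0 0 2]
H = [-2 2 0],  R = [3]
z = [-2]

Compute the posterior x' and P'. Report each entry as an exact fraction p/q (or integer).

x' = [865/439, 477/439, 3796/439]
P' = [2436/439 2301/439 3819/439; 2301/439 2493/439 3729/439; 3819/439 3729/439 22301/439]

x̄ = F·x = [-5, 11, 4]
P̄ = F·P·Fᵀ + Q = [24 -21 21; -21 43 -9; 21 -9 59]
y = z − H·x̄ = [-34]
S = H·P̄·Hᵀ + R = [439]
K = P̄·Hᵀ·S⁻¹ = [-90/439; 128/439; -60/439]
x' = x̄ + K·y = [865/439, 477/439, 3796/439]
P' = (I − K·H)·P̄ = [2436/439 2301/439 3819/439; 2301/439 2493/439 3729/439; 3819/439 3729/439 22301/439]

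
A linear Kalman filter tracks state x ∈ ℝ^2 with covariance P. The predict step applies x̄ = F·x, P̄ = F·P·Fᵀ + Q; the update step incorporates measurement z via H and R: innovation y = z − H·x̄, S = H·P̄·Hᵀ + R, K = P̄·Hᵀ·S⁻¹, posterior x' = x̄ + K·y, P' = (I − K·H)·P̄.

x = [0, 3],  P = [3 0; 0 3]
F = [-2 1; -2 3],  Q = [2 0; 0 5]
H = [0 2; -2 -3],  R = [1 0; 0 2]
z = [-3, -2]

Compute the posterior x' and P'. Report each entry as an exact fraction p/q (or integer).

x̄ = F·x = [3, 9]
P̄ = F·P·Fᵀ + Q = [17 21; 21 44]
y = z − H·x̄ = [-21, 31]
S = H·P̄·Hᵀ + R = [177 -348; -348 718]
K = P̄·Hᵀ·S⁻¹ = [-600/997 -851/1994; 1316/2991 -29/997]
x' = x̄ + K·y = [4801/1994, -1138/997]
P' = (I − K·H)·P̄ = [1751/1994 -300/997; -300/997 658/2991]

x' = [4801/1994, -1138/997]
P' = [1751/1994 -300/997; -300/997 658/2991]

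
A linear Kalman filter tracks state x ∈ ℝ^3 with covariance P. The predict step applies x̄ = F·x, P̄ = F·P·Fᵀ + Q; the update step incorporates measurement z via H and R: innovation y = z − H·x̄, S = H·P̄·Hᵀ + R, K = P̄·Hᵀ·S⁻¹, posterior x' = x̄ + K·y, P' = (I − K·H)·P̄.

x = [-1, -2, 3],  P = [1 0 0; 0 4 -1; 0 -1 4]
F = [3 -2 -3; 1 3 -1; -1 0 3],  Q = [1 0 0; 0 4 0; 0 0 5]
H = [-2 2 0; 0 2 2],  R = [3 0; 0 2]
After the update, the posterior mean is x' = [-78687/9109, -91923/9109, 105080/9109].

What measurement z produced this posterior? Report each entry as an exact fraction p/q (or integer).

z = [-3, 3]

x̄ = F·x = [-8, -10, 10]
P̄ = F·P·Fᵀ + Q = [50 -2 -33; -2 51 -22; -33 -22 42]
S = H·P̄·Hᵀ + R = [423 256; 256 198]
K = P̄·Hᵀ·S⁻¹ = [-1336/9109 -1493/9109; 3070/9109 -1301/9109; -2942/9109 5644/9109]
x' − x̄ = [-5815/9109, -833/9109, 13990/9109] = K·y
y = (KᵀK)⁻¹·Kᵀ·(x' − x̄) = [1, 3]
z = y + H·x̄ = [1, 3] + [-4, 0] = [-3, 3]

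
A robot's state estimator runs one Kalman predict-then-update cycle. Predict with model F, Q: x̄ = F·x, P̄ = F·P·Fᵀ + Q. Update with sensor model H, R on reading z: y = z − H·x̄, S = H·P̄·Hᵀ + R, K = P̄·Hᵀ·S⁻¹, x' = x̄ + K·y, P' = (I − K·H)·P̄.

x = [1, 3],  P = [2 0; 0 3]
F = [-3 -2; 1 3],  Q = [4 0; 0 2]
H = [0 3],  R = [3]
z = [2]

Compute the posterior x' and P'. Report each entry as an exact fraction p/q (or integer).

x̄ = F·x = [-9, 10]
P̄ = F·P·Fᵀ + Q = [34 -24; -24 31]
y = z − H·x̄ = [-28]
S = H·P̄·Hᵀ + R = [282]
K = P̄·Hᵀ·S⁻¹ = [-12/47; 31/94]
x' = x̄ + K·y = [-87/47, 36/47]
P' = (I − K·H)·P̄ = [734/47 -12/47; -12/47 31/94]

x' = [-87/47, 36/47]
P' = [734/47 -12/47; -12/47 31/94]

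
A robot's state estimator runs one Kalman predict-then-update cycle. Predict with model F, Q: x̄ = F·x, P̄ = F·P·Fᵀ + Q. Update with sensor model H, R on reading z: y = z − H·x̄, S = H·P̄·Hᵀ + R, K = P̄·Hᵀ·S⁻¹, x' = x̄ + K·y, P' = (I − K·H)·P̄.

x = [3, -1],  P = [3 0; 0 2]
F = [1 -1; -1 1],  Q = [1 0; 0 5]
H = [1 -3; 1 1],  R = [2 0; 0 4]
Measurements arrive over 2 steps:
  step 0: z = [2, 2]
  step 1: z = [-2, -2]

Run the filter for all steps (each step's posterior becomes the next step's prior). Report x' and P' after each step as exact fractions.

step 0: x' = [511/271, -29/271], P' = [689/542 155/542; 155/542 145/542]
step 1: x' = [-315/9907, 4577/9907], P' = [57745/59442 4529/19814; 4529/19814 5083/19814]

step 0: x̄ = F·x = [4, -4]
step 0: P̄ = F·P·Fᵀ + Q = [6 -5; -5 10]
step 0: y = z − H·x̄ = [-14, 2]
step 0: S = H·P̄·Hᵀ + R = [128 -14; -14 10]
step 0: K = P̄·Hᵀ·S⁻¹ = [56/271 211/542; -70/271 75/542]
step 0: x' = x̄ + K·y = [511/271, -29/271]
step 0: P' = (I − K·H)·P̄ = [689/542 155/542; 155/542 145/542]
step 1: x̄ = F·x = [540/271, -540/271]
step 1: P̄ = F·P·Fᵀ + Q = [533/271 -262/271; -262/271 1617/271]
step 1: y = z − H·x̄ = [-2702/271, -2]
step 1: S = H·P̄·Hᵀ + R = [17200/271 -14; -14 10]
step 1: K = P̄·Hᵀ·S⁻¹ = [4246/29721 17833/59442; -2680/9907 2403/19814]
step 1: x' = x̄ + K·y = [-315/9907, 4577/9907]
step 1: P' = (I − K·H)·P̄ = [57745/59442 4529/19814; 4529/19814 5083/19814]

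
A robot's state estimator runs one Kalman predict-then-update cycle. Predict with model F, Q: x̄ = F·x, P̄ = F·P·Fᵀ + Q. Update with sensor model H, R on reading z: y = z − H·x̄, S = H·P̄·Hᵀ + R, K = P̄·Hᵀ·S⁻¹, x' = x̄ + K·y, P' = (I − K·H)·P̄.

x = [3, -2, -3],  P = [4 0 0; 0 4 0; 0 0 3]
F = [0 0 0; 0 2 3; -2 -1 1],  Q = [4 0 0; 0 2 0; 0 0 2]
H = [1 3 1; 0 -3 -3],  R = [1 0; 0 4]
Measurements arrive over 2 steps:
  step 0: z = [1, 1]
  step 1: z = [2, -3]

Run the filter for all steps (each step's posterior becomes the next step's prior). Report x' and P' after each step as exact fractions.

step 0: x' = [1616/11367, 14101/22734, -23609/22734], P' = [42860/11367 -20776/11367 20120/11367; -20776/11367 13994/11367 -16012/11367; 20120/11367 -16012/11367 22886/11367]
step 1: x' = [1190864/21390121, 10929989/21390121, 8501695/21390121], P' = [68624788/21390121 -30381920/21390121 26754896/21390121; -30381920/21390121 19986694/21390121 -21982682/21390121; 26754896/21390121 -21982682/21390121 32504426/21390121]

step 0: x̄ = F·x = [0, -13, -7]
step 0: P̄ = F·P·Fᵀ + Q = [4 0 0; 0 45 1; 0 1 25]
step 0: y = z − H·x̄ = [47, -59]
step 0: S = H·P̄·Hᵀ + R = [441 -492; -492 652]
step 0: K = P̄·Hᵀ·S⁻¹ = [652/11367 164/3789; 5194/11367 1009/7578; -5030/11367 -3437/7578]
step 0: x' = x̄ + K·y = [1616/11367, 14101/22734, -23609/22734]
step 0: P' = (I − K·H)·P̄ = [42860/11367 -20776/11367 20120/11367; -20776/11367 13994/11367 -16012/11367; 20120/11367 -16012/11367 22886/11367]
step 1: x̄ = F·x = [0, -42625/22734, -22087/11367]
step 1: P̄ = F·P·Fᵀ + Q = [4 0 0; 0 92540/11367 19066/11367; 0 19066/11367 99494/11367]
step 1: y = z − H·x̄ = [217517/22734, -36511/2526]
step 1: S = H·P̄·Hᵀ + R = [1103585/11367 -151126/1263; -151126/1263 78406/421]
step 1: K = P̄·Hᵀ·S⁻¹ = [4233924/21390121 2720268/21390121; 7595480/21390121 1496991/21390121; -6688724/21390121 -7891308/21390121]
step 1: x' = x̄ + K·y = [1190864/21390121, 10929989/21390121, 8501695/21390121]
step 1: P' = (I − K·H)·P̄ = [68624788/21390121 -30381920/21390121 26754896/21390121; -30381920/21390121 19986694/21390121 -21982682/21390121; 26754896/21390121 -21982682/21390121 32504426/21390121]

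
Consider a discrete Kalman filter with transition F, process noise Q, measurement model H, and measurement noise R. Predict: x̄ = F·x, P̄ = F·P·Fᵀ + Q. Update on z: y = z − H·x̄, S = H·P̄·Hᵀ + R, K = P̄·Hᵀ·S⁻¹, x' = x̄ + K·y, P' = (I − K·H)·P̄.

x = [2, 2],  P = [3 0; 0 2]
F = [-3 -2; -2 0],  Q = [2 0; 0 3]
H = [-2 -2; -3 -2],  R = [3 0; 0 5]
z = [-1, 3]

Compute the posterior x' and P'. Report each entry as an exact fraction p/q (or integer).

x' = [-8331/4526, 4070/2263]
P' = [7947/4526 -4254/2263; -4254/2263 5541/2263]

x̄ = F·x = [-10, -4]
P̄ = F·P·Fᵀ + Q = [37 18; 18 15]
y = z − H·x̄ = [-29, -35]
S = H·P̄·Hᵀ + R = [355 462; 462 614]
K = P̄·Hᵀ·S⁻¹ = [187/2263 -1365/4526; -858/2263 336/2263]
x' = x̄ + K·y = [-8331/4526, 4070/2263]
P' = (I − K·H)·P̄ = [7947/4526 -4254/2263; -4254/2263 5541/2263]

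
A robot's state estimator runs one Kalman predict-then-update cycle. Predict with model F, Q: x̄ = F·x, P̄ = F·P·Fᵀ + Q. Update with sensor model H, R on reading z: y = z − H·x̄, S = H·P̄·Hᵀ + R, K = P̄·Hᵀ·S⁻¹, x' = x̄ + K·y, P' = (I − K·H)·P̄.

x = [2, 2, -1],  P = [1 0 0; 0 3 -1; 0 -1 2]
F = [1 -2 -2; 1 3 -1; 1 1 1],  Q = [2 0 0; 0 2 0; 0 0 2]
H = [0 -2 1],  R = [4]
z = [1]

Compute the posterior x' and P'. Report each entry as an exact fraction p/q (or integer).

x̄ = F·x = [0, 9, 3]
P̄ = F·P·Fᵀ + Q = [15 -9 -5; -9 38 6; -5 6 6]
y = z − H·x̄ = [16]
S = H·P̄·Hᵀ + R = [138]
K = P̄·Hᵀ·S⁻¹ = [13/138; -35/69; -1/23]
x' = x̄ + K·y = [104/69, 61/69, 53/23]
P' = (I − K·H)·P̄ = [1901/138 -166/69 -102/23; -166/69 172/69 68/23; -102/23 68/23 132/23]

x' = [104/69, 61/69, 53/23]
P' = [1901/138 -166/69 -102/23; -166/69 172/69 68/23; -102/23 68/23 132/23]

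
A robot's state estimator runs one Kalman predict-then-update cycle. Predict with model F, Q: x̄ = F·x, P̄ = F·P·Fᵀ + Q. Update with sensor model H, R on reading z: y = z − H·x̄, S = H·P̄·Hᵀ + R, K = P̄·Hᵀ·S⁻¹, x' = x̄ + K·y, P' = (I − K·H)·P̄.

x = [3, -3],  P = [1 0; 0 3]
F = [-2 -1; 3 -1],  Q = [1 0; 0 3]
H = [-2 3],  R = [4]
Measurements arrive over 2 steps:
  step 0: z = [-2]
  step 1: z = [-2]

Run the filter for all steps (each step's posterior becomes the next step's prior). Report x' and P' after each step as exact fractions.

step 0: x̄ = F·x = [-3, 12]
step 0: P̄ = F·P·Fᵀ + Q = [8 -3; -3 15]
step 0: y = z − H·x̄ = [-44]
step 0: S = H·P̄·Hᵀ + R = [207]
step 0: K = P̄·Hᵀ·S⁻¹ = [-25/207; 17/69]
step 0: x' = x̄ + K·y = [479/207, 80/69]
step 0: P' = (I − K·H)·P̄ = [1031/207 218/69; 218/69 56/23]
step 1: x̄ = F·x = [-1198/207, 133/23]
step 1: P̄ = F·P·Fᵀ + Q = [7451/207 -704/23; -704/23 720/23]
step 1: y = z − H·x̄ = [-6401/207]
step 1: S = H·P̄·Hᵀ + R = [164984/207]
step 1: K = P̄·Hᵀ·S⁻¹ = [-16955/82492; 4014/20623]
step 1: x' = x̄ + K·y = [46877/82492, -4869/20623]
step 1: P' = (I − K·H)·P̄ = [95903/41246 26316/20623; 26316/20623 22896/20623]

step 0: x' = [479/207, 80/69], P' = [1031/207 218/69; 218/69 56/23]
step 1: x' = [46877/82492, -4869/20623], P' = [95903/41246 26316/20623; 26316/20623 22896/20623]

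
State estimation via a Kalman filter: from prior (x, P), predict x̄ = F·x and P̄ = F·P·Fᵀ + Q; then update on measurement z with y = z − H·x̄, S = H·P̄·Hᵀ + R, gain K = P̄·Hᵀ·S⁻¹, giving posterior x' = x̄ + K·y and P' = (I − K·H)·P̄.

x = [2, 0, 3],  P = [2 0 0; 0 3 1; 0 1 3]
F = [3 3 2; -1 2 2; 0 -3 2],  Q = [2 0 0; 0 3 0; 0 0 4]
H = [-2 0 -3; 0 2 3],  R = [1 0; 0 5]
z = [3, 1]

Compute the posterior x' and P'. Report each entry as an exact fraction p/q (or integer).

x' = [-20296/10459, -1630/10459, 3618/10459]
P' = [1584359/52295 1526156/52295 -1047499/52295; 1526156/52295 1543219/52295 -1017126/52295; -1047499/52295 -1017126/52295 698279/52295]

x̄ = F·x = [12, 4, 6]
P̄ = F·P·Fᵀ + Q = [71 34 -15; 34 37 -8; -15 -8 31]
y = z − H·x̄ = [45, -25]
S = H·P̄·Hᵀ + R = [384 -277; -277 336]
K = P̄·Hᵀ·S⁻¹ = [-26221/52295 -18037/52295; -934/52295 7012/52295; 161/52295 12117/52295]
x' = x̄ + K·y = [-20296/10459, -1630/10459, 3618/10459]
P' = (I − K·H)·P̄ = [1584359/52295 1526156/52295 -1047499/52295; 1526156/52295 1543219/52295 -1017126/52295; -1047499/52295 -1017126/52295 698279/52295]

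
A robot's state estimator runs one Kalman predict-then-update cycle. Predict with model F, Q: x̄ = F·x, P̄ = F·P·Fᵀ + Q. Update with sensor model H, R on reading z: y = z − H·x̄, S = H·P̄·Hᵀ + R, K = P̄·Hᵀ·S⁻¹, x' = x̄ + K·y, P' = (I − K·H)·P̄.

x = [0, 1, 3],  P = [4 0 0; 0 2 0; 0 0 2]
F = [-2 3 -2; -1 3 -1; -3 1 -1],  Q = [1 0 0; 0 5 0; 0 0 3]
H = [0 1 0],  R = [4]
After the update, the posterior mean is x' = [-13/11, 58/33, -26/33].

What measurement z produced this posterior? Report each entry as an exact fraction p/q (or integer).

z = [2]

x̄ = F·x = [-3, 0, -2]
P̄ = F·P·Fᵀ + Q = [43 30 34; 30 29 20; 34 20 43]
S = H·P̄·Hᵀ + R = [33]
K = P̄·Hᵀ·S⁻¹ = [10/11; 29/33; 20/33]
x' − x̄ = [20/11, 58/33, 40/33] = K·y
y = (KᵀK)⁻¹·Kᵀ·(x' − x̄) = [2]
z = y + H·x̄ = [2] + [0] = [2]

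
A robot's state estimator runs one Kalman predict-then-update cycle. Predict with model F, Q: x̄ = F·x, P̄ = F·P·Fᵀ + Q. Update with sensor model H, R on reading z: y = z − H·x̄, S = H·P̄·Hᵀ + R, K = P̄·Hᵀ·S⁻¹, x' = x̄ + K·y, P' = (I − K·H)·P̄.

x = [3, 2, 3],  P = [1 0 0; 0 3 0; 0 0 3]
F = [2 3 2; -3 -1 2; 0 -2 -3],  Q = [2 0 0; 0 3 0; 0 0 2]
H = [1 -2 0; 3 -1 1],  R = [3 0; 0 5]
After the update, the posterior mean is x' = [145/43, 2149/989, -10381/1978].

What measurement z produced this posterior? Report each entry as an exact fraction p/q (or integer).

z = [-1, 2]

x̄ = F·x = [18, -5, -13]
P̄ = F·P·Fᵀ + Q = [45 -3 -36; -3 27 -12; -36 -12 41]
S = H·P̄·Hᵀ + R = [168 198; 198 304]
K = P̄·Hᵀ·S⁻¹ = [-17/43 51/86; -652/989 537/1978; 1207/1978 -572/989]
x' − x̄ = [-629/43, 7094/989, 15333/1978] = K·y
y = (KᵀK)⁻¹·Kᵀ·(x' − x̄) = [-29, -44]
z = y + H·x̄ = [-29, -44] + [28, 46] = [-1, 2]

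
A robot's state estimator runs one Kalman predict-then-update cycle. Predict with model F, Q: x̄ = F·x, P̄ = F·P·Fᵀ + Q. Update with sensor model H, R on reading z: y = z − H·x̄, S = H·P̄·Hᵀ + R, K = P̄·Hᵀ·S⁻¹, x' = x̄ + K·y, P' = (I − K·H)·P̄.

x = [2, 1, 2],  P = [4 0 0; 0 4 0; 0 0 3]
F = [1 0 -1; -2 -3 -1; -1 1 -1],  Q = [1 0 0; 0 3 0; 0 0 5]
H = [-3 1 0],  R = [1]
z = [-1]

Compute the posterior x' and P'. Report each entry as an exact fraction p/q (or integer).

x' = [-232/161, -865/161, -467/161]
P' = [447/161 1312/161 -103/161; 1312/161 4009/161 -307/161; -103/161 -307/161 2572/161]

x̄ = F·x = [0, -9, -3]
P̄ = F·P·Fᵀ + Q = [8 -5 -1; -5 58 -1; -1 -1 16]
y = z − H·x̄ = [8]
S = H·P̄·Hᵀ + R = [161]
K = P̄·Hᵀ·S⁻¹ = [-29/161; 73/161; 2/161]
x' = x̄ + K·y = [-232/161, -865/161, -467/161]
P' = (I − K·H)·P̄ = [447/161 1312/161 -103/161; 1312/161 4009/161 -307/161; -103/161 -307/161 2572/161]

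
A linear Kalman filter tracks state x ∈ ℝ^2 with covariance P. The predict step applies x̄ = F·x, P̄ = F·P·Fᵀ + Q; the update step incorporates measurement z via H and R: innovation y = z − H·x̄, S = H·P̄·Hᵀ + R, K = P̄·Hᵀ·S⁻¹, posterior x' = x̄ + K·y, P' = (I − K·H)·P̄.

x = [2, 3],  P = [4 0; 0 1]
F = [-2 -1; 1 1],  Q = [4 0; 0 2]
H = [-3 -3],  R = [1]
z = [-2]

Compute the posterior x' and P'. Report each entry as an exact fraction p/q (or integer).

x̄ = F·x = [-7, 5]
P̄ = F·P·Fᵀ + Q = [21 -9; -9 7]
y = z − H·x̄ = [-8]
S = H·P̄·Hᵀ + R = [91]
K = P̄·Hᵀ·S⁻¹ = [-36/91; 6/91]
x' = x̄ + K·y = [-349/91, 407/91]
P' = (I − K·H)·P̄ = [615/91 -603/91; -603/91 601/91]

x' = [-349/91, 407/91]
P' = [615/91 -603/91; -603/91 601/91]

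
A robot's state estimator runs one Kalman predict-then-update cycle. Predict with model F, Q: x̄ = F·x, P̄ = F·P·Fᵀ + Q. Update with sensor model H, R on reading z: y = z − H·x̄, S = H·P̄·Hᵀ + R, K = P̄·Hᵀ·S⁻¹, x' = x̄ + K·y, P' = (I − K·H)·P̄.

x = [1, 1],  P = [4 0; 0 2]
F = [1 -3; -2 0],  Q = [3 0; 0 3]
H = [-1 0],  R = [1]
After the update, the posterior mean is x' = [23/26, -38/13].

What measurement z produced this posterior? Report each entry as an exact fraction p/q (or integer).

z = [-1]

x̄ = F·x = [-2, -2]
P̄ = F·P·Fᵀ + Q = [25 -8; -8 19]
S = H·P̄·Hᵀ + R = [26]
K = P̄·Hᵀ·S⁻¹ = [-25/26; 4/13]
x' − x̄ = [75/26, -12/13] = K·y
y = (KᵀK)⁻¹·Kᵀ·(x' − x̄) = [-3]
z = y + H·x̄ = [-3] + [2] = [-1]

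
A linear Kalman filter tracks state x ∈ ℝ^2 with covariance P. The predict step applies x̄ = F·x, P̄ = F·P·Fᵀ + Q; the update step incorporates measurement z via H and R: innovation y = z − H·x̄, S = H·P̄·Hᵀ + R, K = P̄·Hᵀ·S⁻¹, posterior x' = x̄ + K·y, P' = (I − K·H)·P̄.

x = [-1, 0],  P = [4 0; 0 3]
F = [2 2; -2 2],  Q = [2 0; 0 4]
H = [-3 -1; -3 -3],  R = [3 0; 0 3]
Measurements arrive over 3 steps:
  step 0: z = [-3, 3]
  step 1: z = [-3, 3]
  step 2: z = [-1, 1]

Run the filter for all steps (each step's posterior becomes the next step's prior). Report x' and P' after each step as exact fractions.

step 0: x̄ = F·x = [-2, 2]
step 0: P̄ = F·P·Fᵀ + Q = [30 -4; -4 32]
step 0: y = z − H·x̄ = [-7, 3]
step 0: S = H·P̄·Hᵀ + R = [281 318; 318 489]
step 0: K = P̄·Hᵀ·S⁻¹ = [-1150/2419 362/2419; 5644/12095 -5748/12095]
step 0: x' = x̄ + K·y = [4298/2419, -32562/12095]
step 0: P' = (I − K·H)·P̄ = [1906/2419 -2268/2419; -2268/2419 17088/12095]
step 1: x̄ = F·x = [-22144/12095, -108104/12095]
step 1: P̄ = F·P·Fᵀ + Q = [39942/12095 30232/12095; 30232/12095 245572/12095]
step 1: y = z − H·x̄ = [-210821/12095, -354459/12095]
step 1: S = H·P̄·Hᵀ + R = [822727/12095 1458978/12095; 1458978/12095 3150087/12095]
step 1: K = P̄·Hᵀ·S⁻¹ = [-4562458/12761329 1260278/12761329; 4076132/12761329 -5239812/12761329]
step 1: x' = x̄ + K·y = [19227632/12761329, -31549104/12761329]
step 1: P' = (I − K·H)·P̄ = [7473826/12761329 -8734104/12761329; -8734104/12761329 13973916/12761329]
step 2: x̄ = F·x = [-24642944/12761329, -101553472/12761329]
step 2: P̄ = F·P·Fᵀ + Q = [41440794/12761329 26000360/12761329; 26000360/12761329 206709116/12761329]
step 2: y = z − H·x̄ = [-188243633/12761329, -365827919/12761329]
step 2: S = H·P̄·Hᵀ + R = [773962409/12761329 1305098814/12761329; 1305098814/12761329 2739639657/12761329]
step 2: K = P̄·Hᵀ·S⁻¹ = [-3860048198/10894768991 1034251690/10894768991; 3425015260/10894768991 -4407853884/10894768991]
step 2: x' = x̄ + K·y = [6252653680/10894768991, -10862733784/10894768991]
step 2: P' = (I − K·H)·P̄ = [6307198142/10894768991 -7341449832/10894768991; -7341449832/10894768991 11749303716/10894768991]

step 0: x' = [4298/2419, -32562/12095], P' = [1906/2419 -2268/2419; -2268/2419 17088/12095]
step 1: x' = [19227632/12761329, -31549104/12761329], P' = [7473826/12761329 -8734104/12761329; -8734104/12761329 13973916/12761329]
step 2: x' = [6252653680/10894768991, -10862733784/10894768991], P' = [6307198142/10894768991 -7341449832/10894768991; -7341449832/10894768991 11749303716/10894768991]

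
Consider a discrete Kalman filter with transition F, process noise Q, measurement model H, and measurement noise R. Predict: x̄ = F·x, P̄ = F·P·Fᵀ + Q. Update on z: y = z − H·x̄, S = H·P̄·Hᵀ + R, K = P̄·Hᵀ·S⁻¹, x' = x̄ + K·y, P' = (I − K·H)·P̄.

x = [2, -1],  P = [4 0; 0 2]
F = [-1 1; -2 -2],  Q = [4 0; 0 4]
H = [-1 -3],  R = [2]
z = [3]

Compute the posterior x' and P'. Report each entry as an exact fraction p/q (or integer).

x' = [-61/24, -1/6]
P' = [599/72 -49/18; -49/18 10/9]

x̄ = F·x = [-3, -2]
P̄ = F·P·Fᵀ + Q = [10 4; 4 28]
y = z − H·x̄ = [-6]
S = H·P̄·Hᵀ + R = [288]
K = P̄·Hᵀ·S⁻¹ = [-11/144; -11/36]
x' = x̄ + K·y = [-61/24, -1/6]
P' = (I − K·H)·P̄ = [599/72 -49/18; -49/18 10/9]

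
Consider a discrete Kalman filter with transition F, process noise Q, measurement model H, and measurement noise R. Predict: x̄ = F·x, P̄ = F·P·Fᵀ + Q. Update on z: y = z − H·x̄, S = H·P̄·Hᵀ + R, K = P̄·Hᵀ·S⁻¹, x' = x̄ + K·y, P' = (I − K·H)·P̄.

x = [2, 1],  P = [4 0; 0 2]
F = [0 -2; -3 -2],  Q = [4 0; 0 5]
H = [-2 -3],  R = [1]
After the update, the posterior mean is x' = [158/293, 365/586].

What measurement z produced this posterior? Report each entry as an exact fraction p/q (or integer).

z = [-3]

x̄ = F·x = [-2, -8]
P̄ = F·P·Fᵀ + Q = [12 8; 8 49]
S = H·P̄·Hᵀ + R = [586]
K = P̄·Hᵀ·S⁻¹ = [-24/293; -163/586]
x' − x̄ = [744/293, 5053/586] = K·y
y = (KᵀK)⁻¹·Kᵀ·(x' − x̄) = [-31]
z = y + H·x̄ = [-31] + [28] = [-3]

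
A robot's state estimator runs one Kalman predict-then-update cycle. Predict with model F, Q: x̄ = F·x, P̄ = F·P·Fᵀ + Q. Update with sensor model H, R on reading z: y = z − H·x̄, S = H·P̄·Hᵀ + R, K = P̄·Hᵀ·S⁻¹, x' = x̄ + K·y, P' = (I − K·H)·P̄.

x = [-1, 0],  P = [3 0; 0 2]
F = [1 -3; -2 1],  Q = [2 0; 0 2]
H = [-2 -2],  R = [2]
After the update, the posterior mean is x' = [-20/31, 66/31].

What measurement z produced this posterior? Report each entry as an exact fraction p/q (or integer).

z = [-3]

x̄ = F·x = [-1, 2]
P̄ = F·P·Fᵀ + Q = [23 -12; -12 16]
S = H·P̄·Hᵀ + R = [62]
K = P̄·Hᵀ·S⁻¹ = [-11/31; -4/31]
x' − x̄ = [11/31, 4/31] = K·y
y = (KᵀK)⁻¹·Kᵀ·(x' − x̄) = [-1]
z = y + H·x̄ = [-1] + [-2] = [-3]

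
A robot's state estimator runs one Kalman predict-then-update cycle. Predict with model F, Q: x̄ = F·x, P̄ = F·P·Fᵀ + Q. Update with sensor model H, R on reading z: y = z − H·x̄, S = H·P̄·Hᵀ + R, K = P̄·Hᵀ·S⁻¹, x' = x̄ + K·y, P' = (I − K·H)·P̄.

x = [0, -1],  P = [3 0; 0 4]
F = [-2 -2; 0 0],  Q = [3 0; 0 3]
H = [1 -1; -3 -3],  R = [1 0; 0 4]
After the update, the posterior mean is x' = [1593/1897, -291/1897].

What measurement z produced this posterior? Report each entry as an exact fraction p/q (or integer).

z = [1, -2]

x̄ = F·x = [2, 0]
P̄ = F·P·Fᵀ + Q = [31 0; 0 3]
S = H·P̄·Hᵀ + R = [35 -84; -84 310]
K = P̄·Hᵀ·S⁻¹ = [899/1897 -93/542; -843/1897 -81/542]
x' − x̄ = [-2201/1897, -291/1897] = K·y
y = (KᵀK)⁻¹·Kᵀ·(x' − x̄) = [-1, 4]
z = y + H·x̄ = [-1, 4] + [2, -6] = [1, -2]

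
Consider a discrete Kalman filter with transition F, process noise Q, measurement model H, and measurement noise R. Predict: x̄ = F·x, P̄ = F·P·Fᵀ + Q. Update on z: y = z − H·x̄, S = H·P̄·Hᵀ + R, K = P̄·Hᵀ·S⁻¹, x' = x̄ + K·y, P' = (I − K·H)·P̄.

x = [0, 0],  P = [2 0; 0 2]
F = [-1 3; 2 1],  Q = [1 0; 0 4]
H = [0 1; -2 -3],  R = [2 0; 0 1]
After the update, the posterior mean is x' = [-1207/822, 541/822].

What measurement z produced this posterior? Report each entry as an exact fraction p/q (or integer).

z = [1, 1]

x̄ = F·x = [0, 0]
P̄ = F·P·Fᵀ + Q = [21 2; 2 14]
S = H·P̄·Hᵀ + R = [16 -46; -46 235]
K = P̄·Hᵀ·S⁻¹ = [-869/822 -169/411; 587/822 -23/411]
x' − x̄ = [-1207/822, 541/822] = K·y
y = (KᵀK)⁻¹·Kᵀ·(x' − x̄) = [1, 1]
z = y + H·x̄ = [1, 1] + [0, 0] = [1, 1]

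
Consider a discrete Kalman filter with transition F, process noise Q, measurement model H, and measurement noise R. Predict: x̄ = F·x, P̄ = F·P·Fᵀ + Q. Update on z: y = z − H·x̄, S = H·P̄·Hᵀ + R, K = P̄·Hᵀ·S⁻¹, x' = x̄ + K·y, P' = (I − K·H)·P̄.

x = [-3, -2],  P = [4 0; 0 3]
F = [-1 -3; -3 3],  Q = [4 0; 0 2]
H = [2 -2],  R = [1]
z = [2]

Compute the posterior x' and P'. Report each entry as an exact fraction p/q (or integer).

x' = [3689/521, 3163/521]
P' = [8235/521 8185/521; 8185/521 8265/521]

x̄ = F·x = [9, 3]
P̄ = F·P·Fᵀ + Q = [35 -15; -15 65]
y = z − H·x̄ = [-10]
S = H·P̄·Hᵀ + R = [521]
K = P̄·Hᵀ·S⁻¹ = [100/521; -160/521]
x' = x̄ + K·y = [3689/521, 3163/521]
P' = (I − K·H)·P̄ = [8235/521 8185/521; 8185/521 8265/521]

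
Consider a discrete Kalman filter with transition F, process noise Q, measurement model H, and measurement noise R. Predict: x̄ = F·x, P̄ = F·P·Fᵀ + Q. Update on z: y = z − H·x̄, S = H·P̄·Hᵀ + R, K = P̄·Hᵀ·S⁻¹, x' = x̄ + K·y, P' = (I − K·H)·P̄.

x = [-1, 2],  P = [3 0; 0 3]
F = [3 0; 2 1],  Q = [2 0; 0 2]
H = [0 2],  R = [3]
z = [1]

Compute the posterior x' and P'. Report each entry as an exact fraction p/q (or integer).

x' = [-177/71, 34/71]
P' = [763/71 54/71; 54/71 51/71]

x̄ = F·x = [-3, 0]
P̄ = F·P·Fᵀ + Q = [29 18; 18 17]
y = z − H·x̄ = [1]
S = H·P̄·Hᵀ + R = [71]
K = P̄·Hᵀ·S⁻¹ = [36/71; 34/71]
x' = x̄ + K·y = [-177/71, 34/71]
P' = (I − K·H)·P̄ = [763/71 54/71; 54/71 51/71]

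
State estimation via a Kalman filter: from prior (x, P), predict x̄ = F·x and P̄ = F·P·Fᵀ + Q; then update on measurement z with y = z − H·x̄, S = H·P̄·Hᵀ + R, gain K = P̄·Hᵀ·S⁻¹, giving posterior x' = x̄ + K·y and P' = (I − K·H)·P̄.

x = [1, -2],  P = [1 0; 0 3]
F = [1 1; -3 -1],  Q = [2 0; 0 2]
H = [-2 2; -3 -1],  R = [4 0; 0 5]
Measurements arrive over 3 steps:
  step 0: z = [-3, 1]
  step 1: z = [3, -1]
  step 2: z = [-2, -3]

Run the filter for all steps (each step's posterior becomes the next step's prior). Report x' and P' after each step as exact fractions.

step 0: x' = [5/193, -283/193], P' = [318/965 66/965; 66/965 742/965]
step 1: x' = [-33321/111739, 136647/111739], P' = [106834/335217 20608/335217; 20608/335217 242506/335217]
step 2: x' = [109308286/112402349, -6831816/112402349], P' = [35793230/112402349 6935560/112402349; 6935560/112402349 81129790/112402349]

step 0: x̄ = F·x = [-1, -1]
step 0: P̄ = F·P·Fᵀ + Q = [6 -6; -6 14]
step 0: y = z − H·x̄ = [-3, -3]
step 0: S = H·P̄·Hᵀ + R = [132 32; 32 37]
step 0: K = P̄·Hᵀ·S⁻¹ = [-126/965 -204/965; 338/965 -188/965]
step 0: x' = x̄ + K·y = [5/193, -283/193]
step 0: P' = (I − K·H)·P̄ = [318/965 66/965; 66/965 742/965]
step 1: x̄ = F·x = [-278/193, 268/193]
step 1: P̄ = F·P·Fᵀ + Q = [3122/965 -392/193; -392/193 1186/193]
step 1: y = z − H·x̄ = [-513/193, -759/193]
step 1: S = H·P̄·Hᵀ + R = [55748/965 14712/965; 14712/965 27093/965]
step 1: K = P̄·Hᵀ·S⁻¹ = [-14371/111739 -68222/335217; 36983/111739 -60866/335217]
step 1: x' = x̄ + K·y = [-33321/111739, 136647/111739]
step 1: P' = (I − K·H)·P̄ = [106834/335217 20608/335217; 20608/335217 242506/335217]
step 2: x̄ = F·x = [103326/111739, -36684/111739]
step 2: P̄ = F·P·Fᵀ + Q = [1060990/335217 -645440/335217; -645440/335217 1998094/335217]
step 2: y = z − H·x̄ = [56542/111739, -61923/111739]
step 2: S = H·P̄·Hᵀ + R = [6246908/111739 1650504/111739; 1650504/111739 9350449/335217]
step 2: K = P̄·Hᵀ·S⁻¹ = [-14428835/112402349 -22863050/112402349; 37097115/112402349 -20387294/112402349]
step 2: x' = x̄ + K·y = [109308286/112402349, -6831816/112402349]
step 2: P' = (I − K·H)·P̄ = [35793230/112402349 6935560/112402349; 6935560/112402349 81129790/112402349]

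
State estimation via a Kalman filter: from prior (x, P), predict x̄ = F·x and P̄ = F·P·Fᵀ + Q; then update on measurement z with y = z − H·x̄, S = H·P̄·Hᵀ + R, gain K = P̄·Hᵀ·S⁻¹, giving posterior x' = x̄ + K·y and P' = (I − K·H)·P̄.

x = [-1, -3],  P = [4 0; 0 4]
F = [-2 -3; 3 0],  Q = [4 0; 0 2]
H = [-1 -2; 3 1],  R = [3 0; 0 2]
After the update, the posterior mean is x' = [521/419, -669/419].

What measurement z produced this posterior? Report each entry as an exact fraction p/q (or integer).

x̄ = F·x = [11, -3]
P̄ = F·P·Fᵀ + Q = [56 -24; -24 38]
S = H·P̄·Hᵀ + R = [115 -76; -76 400]
K = P̄·Hᵀ·S⁻¹ = [242/1257 997/2514; -2923/5028 -3931/20112]
x' − x̄ = [-4088/419, 588/419] = K·y
y = (KᵀK)⁻¹·Kᵀ·(x' − x̄) = [7, -28]
z = y + H·x̄ = [7, -28] + [-5, 30] = [2, 2]

z = [2, 2]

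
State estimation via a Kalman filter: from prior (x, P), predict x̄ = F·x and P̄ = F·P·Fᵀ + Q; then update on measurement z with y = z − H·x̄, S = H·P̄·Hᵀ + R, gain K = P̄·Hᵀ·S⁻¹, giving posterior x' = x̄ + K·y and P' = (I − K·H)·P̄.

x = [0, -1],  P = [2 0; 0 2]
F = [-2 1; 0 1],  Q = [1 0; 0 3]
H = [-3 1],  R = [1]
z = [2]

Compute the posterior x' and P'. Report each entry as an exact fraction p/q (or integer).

x' = [-1, -1]
P' = [2/3 5/3; 5/3 464/93]

x̄ = F·x = [-1, -1]
P̄ = F·P·Fᵀ + Q = [11 2; 2 5]
y = z − H·x̄ = [0]
S = H·P̄·Hᵀ + R = [93]
K = P̄·Hᵀ·S⁻¹ = [-1/3; -1/93]
x' = x̄ + K·y = [-1, -1]
P' = (I − K·H)·P̄ = [2/3 5/3; 5/3 464/93]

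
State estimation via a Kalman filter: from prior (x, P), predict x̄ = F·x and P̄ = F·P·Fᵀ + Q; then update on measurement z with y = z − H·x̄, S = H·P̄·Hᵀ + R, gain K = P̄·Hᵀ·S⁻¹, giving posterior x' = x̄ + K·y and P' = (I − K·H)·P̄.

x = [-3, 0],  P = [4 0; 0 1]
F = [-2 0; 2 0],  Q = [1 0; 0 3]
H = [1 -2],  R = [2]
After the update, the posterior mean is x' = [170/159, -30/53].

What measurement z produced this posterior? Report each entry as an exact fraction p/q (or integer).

z = [2]

x̄ = F·x = [6, -6]
P̄ = F·P·Fᵀ + Q = [17 -16; -16 19]
S = H·P̄·Hᵀ + R = [159]
K = P̄·Hᵀ·S⁻¹ = [49/159; -18/53]
x' − x̄ = [-784/159, 288/53] = K·y
y = (KᵀK)⁻¹·Kᵀ·(x' − x̄) = [-16]
z = y + H·x̄ = [-16] + [18] = [2]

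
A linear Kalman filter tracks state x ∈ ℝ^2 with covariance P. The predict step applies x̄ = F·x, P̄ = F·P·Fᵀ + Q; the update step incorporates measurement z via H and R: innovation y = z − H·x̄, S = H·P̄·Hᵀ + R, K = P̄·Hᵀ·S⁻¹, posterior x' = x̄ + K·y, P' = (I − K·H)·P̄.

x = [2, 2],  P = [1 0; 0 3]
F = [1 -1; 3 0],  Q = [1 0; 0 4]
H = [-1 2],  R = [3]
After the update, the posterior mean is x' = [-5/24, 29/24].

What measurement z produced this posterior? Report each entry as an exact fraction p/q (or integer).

z = [2]

x̄ = F·x = [0, 6]
P̄ = F·P·Fᵀ + Q = [5 3; 3 13]
S = H·P̄·Hᵀ + R = [48]
K = P̄·Hᵀ·S⁻¹ = [1/48; 23/48]
x' − x̄ = [-5/24, -115/24] = K·y
y = (KᵀK)⁻¹·Kᵀ·(x' − x̄) = [-10]
z = y + H·x̄ = [-10] + [12] = [2]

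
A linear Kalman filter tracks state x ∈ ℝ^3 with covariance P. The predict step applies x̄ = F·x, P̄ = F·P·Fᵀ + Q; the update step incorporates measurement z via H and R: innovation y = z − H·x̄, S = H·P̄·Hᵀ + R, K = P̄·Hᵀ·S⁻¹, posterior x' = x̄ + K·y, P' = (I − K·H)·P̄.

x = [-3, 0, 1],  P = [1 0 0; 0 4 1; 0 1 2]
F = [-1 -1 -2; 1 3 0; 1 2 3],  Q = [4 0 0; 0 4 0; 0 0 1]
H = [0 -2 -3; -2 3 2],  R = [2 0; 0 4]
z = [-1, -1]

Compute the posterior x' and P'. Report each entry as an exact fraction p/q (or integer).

x̄ = F·x = [1, -3, 0]
P̄ = F·P·Fᵀ + Q = [21 -19 -28; -19 41 34; -28 34 48]
y = z − H·x̄ = [-7, 10]
S = H·P̄·Hᵀ + R = [1006 -1220; -1220 1509]
K = P̄·Hᵀ·S⁻¹ = [-2501/14827 -3545/14827; 862/14827 2947/14827; -5014/14827 -1558/14827]
x' = x̄ + K·y = [-3116/14827, -21045/14827, 19518/14827]
P' = (I − K·H)·P̄ = [67014/14827 69908/14827 -44938/14827; 69908/14827 91652/14827 -61676/14827; -44938/14827 -61676/14827 44460/14827]

x' = [-3116/14827, -21045/14827, 19518/14827]
P' = [67014/14827 69908/14827 -44938/14827; 69908/14827 91652/14827 -61676/14827; -44938/14827 -61676/14827 44460/14827]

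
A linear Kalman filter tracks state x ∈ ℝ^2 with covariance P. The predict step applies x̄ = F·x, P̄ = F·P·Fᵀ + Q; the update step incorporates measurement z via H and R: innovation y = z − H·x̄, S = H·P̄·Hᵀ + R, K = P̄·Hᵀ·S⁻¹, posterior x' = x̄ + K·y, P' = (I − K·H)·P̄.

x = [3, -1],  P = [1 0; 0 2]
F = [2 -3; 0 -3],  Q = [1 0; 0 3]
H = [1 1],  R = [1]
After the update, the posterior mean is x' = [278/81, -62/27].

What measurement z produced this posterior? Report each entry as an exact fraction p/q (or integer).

z = [1]

x̄ = F·x = [9, 3]
P̄ = F·P·Fᵀ + Q = [23 18; 18 21]
S = H·P̄·Hᵀ + R = [81]
K = P̄·Hᵀ·S⁻¹ = [41/81; 13/27]
x' − x̄ = [-451/81, -143/27] = K·y
y = (KᵀK)⁻¹·Kᵀ·(x' − x̄) = [-11]
z = y + H·x̄ = [-11] + [12] = [1]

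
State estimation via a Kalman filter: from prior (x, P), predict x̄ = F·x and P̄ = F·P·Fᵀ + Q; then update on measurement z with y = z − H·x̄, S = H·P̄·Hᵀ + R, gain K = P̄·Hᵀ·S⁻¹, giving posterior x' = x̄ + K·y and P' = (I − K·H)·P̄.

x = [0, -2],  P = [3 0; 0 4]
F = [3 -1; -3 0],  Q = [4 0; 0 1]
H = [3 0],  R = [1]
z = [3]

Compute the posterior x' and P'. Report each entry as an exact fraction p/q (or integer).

x' = [317/316, 243/316]
P' = [35/316 -27/316; -27/316 2287/316]

x̄ = F·x = [2, 0]
P̄ = F·P·Fᵀ + Q = [35 -27; -27 28]
y = z − H·x̄ = [-3]
S = H·P̄·Hᵀ + R = [316]
K = P̄·Hᵀ·S⁻¹ = [105/316; -81/316]
x' = x̄ + K·y = [317/316, 243/316]
P' = (I − K·H)·P̄ = [35/316 -27/316; -27/316 2287/316]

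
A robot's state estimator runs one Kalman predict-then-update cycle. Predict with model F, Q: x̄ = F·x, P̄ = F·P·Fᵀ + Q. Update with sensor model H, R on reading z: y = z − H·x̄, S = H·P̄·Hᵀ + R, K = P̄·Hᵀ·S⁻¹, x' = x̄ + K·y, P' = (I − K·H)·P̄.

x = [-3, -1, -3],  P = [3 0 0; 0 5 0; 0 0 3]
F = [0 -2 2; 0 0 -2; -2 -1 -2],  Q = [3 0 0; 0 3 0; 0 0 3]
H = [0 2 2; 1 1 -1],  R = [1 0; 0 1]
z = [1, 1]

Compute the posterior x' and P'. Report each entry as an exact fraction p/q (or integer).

x' = [18638/7271, -4254/7271, 749/661]
P' = [132584/7271 -63483/7271 5792/661; -63483/7271 32520/7271 -2886/661; 5792/661 -2886/661 2980/661]

x̄ = F·x = [-4, 6, 13]
P̄ = F·P·Fᵀ + Q = [35 -12 -2; -12 15 12; -2 12 32]
y = z − H·x̄ = [-37, 12]
S = H·P̄·Hᵀ + R = [285 -62; -62 39]
K = P̄·Hᵀ·S⁻¹ = [458/7271 5389/7271; 1548/7271 783/7271; 188/661 -74/661]
x' = x̄ + K·y = [18638/7271, -4254/7271, 749/661]
P' = (I − K·H)·P̄ = [132584/7271 -63483/7271 5792/661; -63483/7271 32520/7271 -2886/661; 5792/661 -2886/661 2980/661]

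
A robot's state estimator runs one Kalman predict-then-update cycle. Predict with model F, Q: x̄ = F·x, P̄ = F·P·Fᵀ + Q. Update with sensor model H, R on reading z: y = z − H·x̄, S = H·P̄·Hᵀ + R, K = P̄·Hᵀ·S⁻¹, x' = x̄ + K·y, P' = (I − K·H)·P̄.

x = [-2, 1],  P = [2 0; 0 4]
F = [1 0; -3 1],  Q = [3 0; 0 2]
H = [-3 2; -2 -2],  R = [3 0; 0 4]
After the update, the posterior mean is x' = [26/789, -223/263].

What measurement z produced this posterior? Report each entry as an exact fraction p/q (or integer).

x̄ = F·x = [-2, 7]
P̄ = F·P·Fᵀ + Q = [5 -6; -6 24]
S = H·P̄·Hᵀ + R = [216 -78; -78 72]
K = P̄·Hᵀ·S⁻¹ = [-149/789 -93/526; 54/263 -73/263]
x' − x̄ = [1604/789, -2064/263] = K·y
y = (KᵀK)⁻¹·Kᵀ·(x' − x̄) = [-22, 12]
z = y + H·x̄ = [-22, 12] + [20, -10] = [-2, 2]

z = [-2, 2]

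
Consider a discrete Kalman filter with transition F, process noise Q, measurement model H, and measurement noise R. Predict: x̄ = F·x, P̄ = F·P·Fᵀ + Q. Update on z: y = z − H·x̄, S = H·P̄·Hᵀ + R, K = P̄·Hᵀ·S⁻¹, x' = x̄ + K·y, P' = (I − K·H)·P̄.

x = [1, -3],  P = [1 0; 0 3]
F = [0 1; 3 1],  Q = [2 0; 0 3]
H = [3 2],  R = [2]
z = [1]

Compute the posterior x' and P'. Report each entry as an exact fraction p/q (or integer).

x' = [-219/143, 30/11]
P' = [274/143 -30/11; -30/11 48/11]

x̄ = F·x = [-3, 0]
P̄ = F·P·Fᵀ + Q = [5 3; 3 15]
y = z − H·x̄ = [10]
S = H·P̄·Hᵀ + R = [143]
K = P̄·Hᵀ·S⁻¹ = [21/143; 3/11]
x' = x̄ + K·y = [-219/143, 30/11]
P' = (I − K·H)·P̄ = [274/143 -30/11; -30/11 48/11]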